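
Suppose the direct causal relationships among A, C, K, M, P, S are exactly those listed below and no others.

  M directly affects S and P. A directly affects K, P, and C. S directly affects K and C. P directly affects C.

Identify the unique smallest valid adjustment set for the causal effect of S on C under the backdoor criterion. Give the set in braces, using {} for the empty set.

Variables eligible for adjustment (non-descendants of S, excluding S and C): {A, M, P}.
Backdoor paths from S to C:
  P1: S <- M -> P <- A -> C
  P2: S <- M -> P -> C
The empty set is not sufficient: P2 (S <- M -> P -> C) has no collider blocking it and no conditioned non-collider, so it is open.
Try {M}:
  P1: blocked at fork node M ∈ conditioning set.
  P2: blocked at fork node M ∈ conditioning set.
{M} contains no descendant of S and blocks every backdoor path.
No other singleton works — e.g. {A} leaves P2 open — so {M} is the unique smallest valid adjustment set.

{M}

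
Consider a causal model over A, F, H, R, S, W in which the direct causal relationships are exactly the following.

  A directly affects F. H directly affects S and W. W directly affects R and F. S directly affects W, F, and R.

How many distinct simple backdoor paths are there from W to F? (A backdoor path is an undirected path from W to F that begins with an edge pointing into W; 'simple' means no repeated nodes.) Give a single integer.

2

A backdoor path from W to F is any simple undirected path whose first edge points into W (i.e. leaves W via a parent).
Parents of W: {H, S}.
Enumerating:
  P1: W <- H -> S -> F
  P2: W <- S -> F
That exhausts the simple backdoor paths. Count: 2.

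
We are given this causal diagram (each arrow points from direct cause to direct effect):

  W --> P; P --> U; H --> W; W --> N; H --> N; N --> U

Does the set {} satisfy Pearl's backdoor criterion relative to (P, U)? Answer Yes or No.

Backdoor paths from P to U (paths whose first edge points into P):
  P1: P <- W <- H -> N -> U
  P2: P <- W -> N -> U
Condition 1 (no descendant of P in the set): holds — descendants of P are {U}; none are in {}.
Condition 2 (every backdoor path blocked by {}):
  P1: open — no interior node is in the conditioning set.
  P2: open — no interior node is in the conditioning set.
{} does not satisfy the backdoor criterion.

No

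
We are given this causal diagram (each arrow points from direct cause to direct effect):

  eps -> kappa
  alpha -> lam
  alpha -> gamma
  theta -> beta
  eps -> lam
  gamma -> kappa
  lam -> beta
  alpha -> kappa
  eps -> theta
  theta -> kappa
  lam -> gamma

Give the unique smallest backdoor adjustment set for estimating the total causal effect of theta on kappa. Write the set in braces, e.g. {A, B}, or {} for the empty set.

{eps}

Variables eligible for adjustment (non-descendants of theta, excluding theta and kappa): {alpha, eps, gamma, lam}.
Backdoor paths from theta to kappa:
  P1: theta <- eps -> lam <- alpha -> gamma -> kappa
  P2: theta <- eps -> lam <- alpha -> kappa
  P3: theta <- eps -> lam -> gamma <- alpha -> kappa
  P4: theta <- eps -> lam -> gamma -> kappa
  P5: theta <- eps -> kappa
The empty set is not sufficient: P4 (theta <- eps -> lam -> gamma -> kappa) has no collider blocking it and no conditioned non-collider, so it is open.
Try {eps}:
  P1: blocked at fork node eps ∈ conditioning set.
  P2: blocked at fork node eps ∈ conditioning set.
  P3: blocked at fork node eps ∈ conditioning set.
  P4: blocked at fork node eps ∈ conditioning set.
  P5: blocked at fork node eps ∈ conditioning set.
{eps} contains no descendant of theta and blocks every backdoor path.
No other singleton works — e.g. {alpha} leaves P4 open — so {eps} is the unique smallest valid adjustment set.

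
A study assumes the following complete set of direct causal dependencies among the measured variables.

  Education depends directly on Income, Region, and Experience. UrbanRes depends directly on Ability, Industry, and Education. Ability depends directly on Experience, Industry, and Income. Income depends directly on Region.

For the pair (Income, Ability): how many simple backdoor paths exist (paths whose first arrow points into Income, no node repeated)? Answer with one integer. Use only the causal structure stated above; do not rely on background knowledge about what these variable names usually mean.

A backdoor path from Income to Ability is any simple undirected path whose first edge points into Income (i.e. leaves Income via a parent).
Parents of Income: {Region}.
Enumerating:
  P1: Income <- Region -> Education <- Experience -> Ability
  P2: Income <- Region -> Education -> UrbanRes <- Industry -> Ability
  P3: Income <- Region -> Education -> UrbanRes <- Ability
That exhausts the simple backdoor paths. Count: 3.

3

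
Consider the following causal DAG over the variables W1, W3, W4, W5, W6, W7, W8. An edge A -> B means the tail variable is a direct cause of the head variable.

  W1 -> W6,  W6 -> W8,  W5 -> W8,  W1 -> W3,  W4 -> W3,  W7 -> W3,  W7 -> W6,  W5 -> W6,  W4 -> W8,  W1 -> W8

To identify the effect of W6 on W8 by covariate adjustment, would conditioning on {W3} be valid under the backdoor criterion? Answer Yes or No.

Backdoor paths from W6 to W8 (paths whose first edge points into W6):
  P1: W6 <- W5 -> W8
  P2: W6 <- W1 -> W3 <- W4 -> W8
  P3: W6 <- W1 -> W8
  P4: W6 <- W7 -> W3 <- W4 -> W8
  P5: W6 <- W7 -> W3 <- W1 -> W8
Condition 1 (no descendant of W6 in the set): holds — descendants of W6 are {W8}; none are in {W3}.
Condition 2 (every backdoor path blocked by {W3}):
  P1: open — no interior node is in the conditioning set.
  P2: open — collider(s) W3 are conditioned on (or have a conditioned descendant) and no non-collider on the path is in the set.
  P3: open — no interior node is in the conditioning set.
  P4: open — collider(s) W3 are conditioned on (or have a conditioned descendant) and no non-collider on the path is in the set.
  P5: open — collider(s) W3 are conditioned on (or have a conditioned descendant) and no non-collider on the path is in the set.
{W3} does not satisfy the backdoor criterion.

No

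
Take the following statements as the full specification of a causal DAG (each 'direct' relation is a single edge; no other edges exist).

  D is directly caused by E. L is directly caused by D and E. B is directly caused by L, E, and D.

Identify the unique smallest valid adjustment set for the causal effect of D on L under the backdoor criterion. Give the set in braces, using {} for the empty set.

{E}

Variables eligible for adjustment (non-descendants of D, excluding D and L): {E}.
Backdoor paths from D to L:
  P1: D <- E -> L
  P2: D <- E -> B <- L
The empty set is not sufficient: P1 (D <- E -> L) has no collider blocking it and no conditioned non-collider, so it is open.
Try {E}:
  P1: blocked at fork node E ∈ conditioning set.
  P2: blocked at fork node E ∈ conditioning set.
{E} contains no descendant of D and blocks every backdoor path.
{E} is the unique smallest valid adjustment set.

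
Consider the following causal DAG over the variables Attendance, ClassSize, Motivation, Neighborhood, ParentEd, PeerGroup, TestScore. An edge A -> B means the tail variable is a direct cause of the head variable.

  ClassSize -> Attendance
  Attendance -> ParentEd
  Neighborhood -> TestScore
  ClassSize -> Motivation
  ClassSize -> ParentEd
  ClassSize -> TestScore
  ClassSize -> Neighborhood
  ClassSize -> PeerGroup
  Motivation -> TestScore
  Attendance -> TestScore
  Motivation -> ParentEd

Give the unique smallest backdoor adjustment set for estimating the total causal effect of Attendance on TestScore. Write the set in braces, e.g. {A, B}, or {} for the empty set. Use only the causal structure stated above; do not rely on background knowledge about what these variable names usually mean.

Variables eligible for adjustment (non-descendants of Attendance, excluding Attendance and TestScore): {ClassSize, Motivation, Neighborhood, PeerGroup}.
Backdoor paths from Attendance to TestScore:
  P1: Attendance <- ClassSize -> Motivation -> TestScore
  P2: Attendance <- ClassSize -> ParentEd <- Motivation -> TestScore
  P3: Attendance <- ClassSize -> Neighborhood -> TestScore
  P4: Attendance <- ClassSize -> TestScore
The empty set is not sufficient: P1 (Attendance <- ClassSize -> Motivation -> TestScore) has no collider blocking it and no conditioned non-collider, so it is open.
Try {ClassSize}:
  P1: blocked at fork node ClassSize ∈ conditioning set.
  P2: blocked at fork node ClassSize ∈ conditioning set.
  P3: blocked at fork node ClassSize ∈ conditioning set.
  P4: blocked at fork node ClassSize ∈ conditioning set.
{ClassSize} contains no descendant of Attendance and blocks every backdoor path.
No other singleton works — e.g. {Motivation} leaves P3 open — so {ClassSize} is the unique smallest valid adjustment set.

{ClassSize}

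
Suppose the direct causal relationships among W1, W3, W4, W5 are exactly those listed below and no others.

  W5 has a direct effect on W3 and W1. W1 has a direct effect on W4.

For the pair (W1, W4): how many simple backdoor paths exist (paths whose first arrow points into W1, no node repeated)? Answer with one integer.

0

A backdoor path from W1 to W4 is any simple undirected path whose first edge points into W1 (i.e. leaves W1 via a parent).
Parents of W1: {W5}.
No simple path from any parent of W1 reaches W4 without revisiting W1, so there are no backdoor paths.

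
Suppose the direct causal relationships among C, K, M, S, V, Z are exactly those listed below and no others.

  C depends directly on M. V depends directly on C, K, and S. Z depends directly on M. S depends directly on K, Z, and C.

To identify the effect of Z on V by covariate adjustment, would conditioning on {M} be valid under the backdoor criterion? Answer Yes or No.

Backdoor paths from Z to V (paths whose first edge points into Z):
  P1: Z <- M -> C -> S <- K -> V
  P2: Z <- M -> C -> S -> V
  P3: Z <- M -> C -> V
Condition 1 (no descendant of Z in the set): holds — descendants of Z are {S, V}; none are in {M}.
Condition 2 (every backdoor path blocked by {M}):
  P1: blocked at fork node M ∈ conditioning set.
  P2: blocked at fork node M ∈ conditioning set.
  P3: blocked at fork node M ∈ conditioning set.
{M} satisfies the backdoor criterion.

Yes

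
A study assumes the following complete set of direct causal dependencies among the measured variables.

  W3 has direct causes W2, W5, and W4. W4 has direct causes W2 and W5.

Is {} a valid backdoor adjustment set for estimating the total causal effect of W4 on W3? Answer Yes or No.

Backdoor paths from W4 to W3 (paths whose first edge points into W4):
  P1: W4 <- W5 -> W3
  P2: W4 <- W2 -> W3
Condition 1 (no descendant of W4 in the set): holds — descendants of W4 are {W3}; none are in {}.
Condition 2 (every backdoor path blocked by {}):
  P1: open — no interior node is in the conditioning set.
  P2: open — no interior node is in the conditioning set.
{} does not satisfy the backdoor criterion.

No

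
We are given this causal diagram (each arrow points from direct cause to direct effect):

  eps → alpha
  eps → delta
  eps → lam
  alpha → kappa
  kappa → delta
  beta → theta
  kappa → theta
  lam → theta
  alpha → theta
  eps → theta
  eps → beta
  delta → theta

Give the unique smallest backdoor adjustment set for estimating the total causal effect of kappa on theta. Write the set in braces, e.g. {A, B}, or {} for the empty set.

{alpha}

Variables eligible for adjustment (non-descendants of kappa, excluding kappa and theta): {alpha, beta, eps, lam}.
Backdoor paths from kappa to theta:
  P1: kappa <- alpha <- eps -> beta -> theta
  P2: kappa <- alpha <- eps -> lam -> theta
  P3: kappa <- alpha <- eps -> delta -> theta
  P4: kappa <- alpha <- eps -> theta
  P5: kappa <- alpha -> theta
The empty set is not sufficient: P1 (kappa <- alpha <- eps -> beta -> theta) has no collider blocking it and no conditioned non-collider, so it is open.
Try {alpha}:
  P1: blocked at chain node alpha ∈ conditioning set.
  P2: blocked at chain node alpha ∈ conditioning set.
  P3: blocked at chain node alpha ∈ conditioning set.
  P4: blocked at chain node alpha ∈ conditioning set.
  P5: blocked at fork node alpha ∈ conditioning set.
{alpha} contains no descendant of kappa and blocks every backdoor path.
No other singleton works — e.g. {eps} leaves P5 open — so {alpha} is the unique smallest valid adjustment set.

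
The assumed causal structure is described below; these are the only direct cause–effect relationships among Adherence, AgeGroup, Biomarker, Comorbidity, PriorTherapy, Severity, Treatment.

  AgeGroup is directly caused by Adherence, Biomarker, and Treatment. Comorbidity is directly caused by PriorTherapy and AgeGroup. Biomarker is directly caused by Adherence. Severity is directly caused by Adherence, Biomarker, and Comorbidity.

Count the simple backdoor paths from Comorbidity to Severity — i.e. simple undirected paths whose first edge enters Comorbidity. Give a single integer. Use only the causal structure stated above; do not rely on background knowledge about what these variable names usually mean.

4

A backdoor path from Comorbidity to Severity is any simple undirected path whose first edge points into Comorbidity (i.e. leaves Comorbidity via a parent).
Parents of Comorbidity: {AgeGroup, PriorTherapy}.
Enumerating:
  P1: Comorbidity <- AgeGroup <- Adherence -> Biomarker -> Severity
  P2: Comorbidity <- AgeGroup <- Adherence -> Severity
  P3: Comorbidity <- AgeGroup <- Biomarker <- Adherence -> Severity
  P4: Comorbidity <- AgeGroup <- Biomarker -> Severity
That exhausts the simple backdoor paths. Count: 4.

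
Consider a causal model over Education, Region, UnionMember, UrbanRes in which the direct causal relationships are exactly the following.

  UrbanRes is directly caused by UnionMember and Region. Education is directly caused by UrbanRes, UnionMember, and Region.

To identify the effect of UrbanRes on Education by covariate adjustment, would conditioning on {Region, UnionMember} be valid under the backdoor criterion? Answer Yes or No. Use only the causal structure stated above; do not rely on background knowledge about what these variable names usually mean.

Backdoor paths from UrbanRes to Education (paths whose first edge points into UrbanRes):
  P1: UrbanRes <- Region -> Education
  P2: UrbanRes <- UnionMember -> Education
Condition 1 (no descendant of UrbanRes in the set): holds — descendants of UrbanRes are {Education}; none are in {Region, UnionMember}.
Condition 2 (every backdoor path blocked by {Region, UnionMember}):
  P1: blocked at fork node Region ∈ conditioning set.
  P2: blocked at fork node UnionMember ∈ conditioning set.
{Region, UnionMember} satisfies the backdoor criterion.

Yes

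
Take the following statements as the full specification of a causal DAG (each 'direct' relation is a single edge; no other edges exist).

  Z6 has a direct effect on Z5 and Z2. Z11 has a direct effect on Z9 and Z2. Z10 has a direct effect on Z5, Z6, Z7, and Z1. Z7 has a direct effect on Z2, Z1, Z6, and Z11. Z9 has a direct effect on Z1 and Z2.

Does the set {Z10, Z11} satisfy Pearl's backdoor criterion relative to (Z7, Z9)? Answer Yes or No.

Backdoor paths from Z7 to Z9 (paths whose first edge points into Z7):
  P1: Z7 <- Z10 -> Z6 -> Z2 <- Z11 -> Z9
  P2: Z7 <- Z10 -> Z6 -> Z2 <- Z9
  P3: Z7 <- Z10 -> Z1 <- Z9
  P4: Z7 <- Z10 -> Z5 <- Z6 -> Z2 <- Z11 -> Z9
  P5: Z7 <- Z10 -> Z5 <- Z6 -> Z2 <- Z9
Condition 1 (no descendant of Z7 in the set): FAILS — Z11 is a descendant of Z7.
Condition 2 (every backdoor path blocked by {Z10, Z11}):
  P1: blocked at fork node Z10 ∈ conditioning set.
  P2: blocked at fork node Z10 ∈ conditioning set.
  P3: blocked at fork node Z10 ∈ conditioning set.
  P4: blocked at fork node Z10 ∈ conditioning set.
  P5: blocked at fork node Z10 ∈ conditioning set.
{Z10, Z11} does not satisfy the backdoor criterion.

No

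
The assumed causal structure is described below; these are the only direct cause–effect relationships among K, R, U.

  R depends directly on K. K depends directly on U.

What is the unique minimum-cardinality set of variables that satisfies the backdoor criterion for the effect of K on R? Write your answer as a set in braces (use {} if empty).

{}

Variables eligible for adjustment (non-descendants of K, excluding K and R): {U}.
Backdoor paths from K to R:
  (none)
With no backdoor paths the empty set already satisfies the criterion, and it is trivially minimal.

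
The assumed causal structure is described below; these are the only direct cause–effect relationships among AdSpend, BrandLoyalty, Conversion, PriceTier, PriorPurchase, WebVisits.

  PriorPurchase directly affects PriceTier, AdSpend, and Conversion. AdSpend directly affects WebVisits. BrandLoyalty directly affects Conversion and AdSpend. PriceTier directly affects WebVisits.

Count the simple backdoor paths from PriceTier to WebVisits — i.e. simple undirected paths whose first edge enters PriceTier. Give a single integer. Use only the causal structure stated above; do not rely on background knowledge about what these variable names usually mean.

A backdoor path from PriceTier to WebVisits is any simple undirected path whose first edge points into PriceTier (i.e. leaves PriceTier via a parent).
Parents of PriceTier: {PriorPurchase}.
Enumerating:
  P1: PriceTier <- PriorPurchase -> AdSpend -> WebVisits
  P2: PriceTier <- PriorPurchase -> Conversion <- BrandLoyalty -> AdSpend -> WebVisits
That exhausts the simple backdoor paths. Count: 2.

2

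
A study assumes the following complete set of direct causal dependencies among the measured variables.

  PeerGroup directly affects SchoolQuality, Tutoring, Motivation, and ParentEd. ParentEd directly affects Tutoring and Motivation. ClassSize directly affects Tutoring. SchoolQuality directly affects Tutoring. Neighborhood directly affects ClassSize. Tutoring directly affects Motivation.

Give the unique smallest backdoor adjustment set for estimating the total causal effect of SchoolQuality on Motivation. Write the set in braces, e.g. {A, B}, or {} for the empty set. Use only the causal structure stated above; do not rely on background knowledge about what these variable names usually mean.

Variables eligible for adjustment (non-descendants of SchoolQuality, excluding SchoolQuality and Motivation): {ClassSize, Neighborhood, ParentEd, PeerGroup}.
Backdoor paths from SchoolQuality to Motivation:
  P1: SchoolQuality <- PeerGroup -> ParentEd -> Tutoring -> Motivation
  P2: SchoolQuality <- PeerGroup -> ParentEd -> Motivation
  P3: SchoolQuality <- PeerGroup -> Tutoring <- ParentEd -> Motivation
  P4: SchoolQuality <- PeerGroup -> Tutoring -> Motivation
  P5: SchoolQuality <- PeerGroup -> Motivation
The empty set is not sufficient: P1 (SchoolQuality <- PeerGroup -> ParentEd -> Tutoring -> Motivation) has no collider blocking it and no conditioned non-collider, so it is open.
Try {PeerGroup}:
  P1: blocked at fork node PeerGroup ∈ conditioning set.
  P2: blocked at fork node PeerGroup ∈ conditioning set.
  P3: blocked at fork node PeerGroup ∈ conditioning set.
  P4: blocked at fork node PeerGroup ∈ conditioning set.
  P5: blocked at fork node PeerGroup ∈ conditioning set.
{PeerGroup} contains no descendant of SchoolQuality and blocks every backdoor path.
No other singleton works — e.g. {Neighborhood} leaves P1 open — so {PeerGroup} is the unique smallest valid adjustment set.

{PeerGroup}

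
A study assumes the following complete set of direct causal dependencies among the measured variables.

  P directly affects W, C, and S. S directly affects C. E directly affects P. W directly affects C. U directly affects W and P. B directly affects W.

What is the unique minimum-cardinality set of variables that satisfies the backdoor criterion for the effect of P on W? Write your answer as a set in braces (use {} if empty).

{U}

Variables eligible for adjustment (non-descendants of P, excluding P and W): {B, E, U}.
Backdoor paths from P to W:
  P1: P <- U -> W
The empty set is not sufficient: P1 (P <- U -> W) has no collider blocking it and no conditioned non-collider, so it is open.
Try {U}:
  P1: blocked at fork node U ∈ conditioning set.
{U} contains no descendant of P and blocks every backdoor path.
No other singleton works — e.g. {E} leaves P1 open — so {U} is the unique smallest valid adjustment set.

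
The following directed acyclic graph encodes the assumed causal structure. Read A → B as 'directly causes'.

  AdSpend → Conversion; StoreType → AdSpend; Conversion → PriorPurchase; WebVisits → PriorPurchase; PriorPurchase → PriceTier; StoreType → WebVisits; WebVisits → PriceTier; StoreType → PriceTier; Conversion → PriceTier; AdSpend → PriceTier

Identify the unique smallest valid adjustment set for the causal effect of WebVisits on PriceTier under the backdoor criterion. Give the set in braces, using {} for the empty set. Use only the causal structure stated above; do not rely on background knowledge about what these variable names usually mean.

Variables eligible for adjustment (non-descendants of WebVisits, excluding WebVisits and PriceTier): {AdSpend, Conversion, StoreType}.
Backdoor paths from WebVisits to PriceTier:
  P1: WebVisits <- StoreType -> AdSpend -> Conversion -> PriorPurchase -> PriceTier
  P2: WebVisits <- StoreType -> AdSpend -> Conversion -> PriceTier
  P3: WebVisits <- StoreType -> AdSpend -> PriceTier
  P4: WebVisits <- StoreType -> PriceTier
The empty set is not sufficient: P1 (WebVisits <- StoreType -> AdSpend -> Conversion -> PriorPurchase -> PriceTier) has no collider blocking it and no conditioned non-collider, so it is open.
Try {StoreType}:
  P1: blocked at fork node StoreType ∈ conditioning set.
  P2: blocked at fork node StoreType ∈ conditioning set.
  P3: blocked at fork node StoreType ∈ conditioning set.
  P4: blocked at fork node StoreType ∈ conditioning set.
{StoreType} contains no descendant of WebVisits and blocks every backdoor path.
No other singleton works — e.g. {AdSpend} leaves P4 open — so {StoreType} is the unique smallest valid adjustment set.

{StoreType}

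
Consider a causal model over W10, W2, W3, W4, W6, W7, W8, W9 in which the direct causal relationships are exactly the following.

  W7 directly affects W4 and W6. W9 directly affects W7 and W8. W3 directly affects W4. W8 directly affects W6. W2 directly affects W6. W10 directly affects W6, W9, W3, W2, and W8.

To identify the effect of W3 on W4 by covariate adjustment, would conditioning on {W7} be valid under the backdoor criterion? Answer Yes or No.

Yes

Backdoor paths from W3 to W4 (paths whose first edge points into W3):
  P1: W3 <- W10 -> W9 -> W7 -> W4
  P2: W3 <- W10 -> W9 -> W8 -> W6 <- W7 -> W4
  P3: W3 <- W10 -> W2 -> W6 <- W7 -> W4
  P4: W3 <- W10 -> W2 -> W6 <- W8 <- W9 -> W7 -> W4
  P5: W3 <- W10 -> W8 <- W9 -> W7 -> W4
  P6: W3 <- W10 -> W8 -> W6 <- W7 -> W4
  P7: W3 <- W10 -> W6 <- W7 -> W4
  P8: W3 <- W10 -> W6 <- W8 <- W9 -> W7 -> W4
Condition 1 (no descendant of W3 in the set): holds — descendants of W3 are {W4}; none are in {W7}.
Condition 2 (every backdoor path blocked by {W7}):
  P1: blocked at chain node W7 ∈ conditioning set.
  P2: blocked at collider W6 (neither it nor any descendant is in the conditioning set).
  P3: blocked at collider W6 (neither it nor any descendant is in the conditioning set).
  P4: blocked at collider W6 (neither it nor any descendant is in the conditioning set).
  P5: blocked at collider W8 (neither it nor any descendant is in the conditioning set).
  P6: blocked at collider W6 (neither it nor any descendant is in the conditioning set).
  P7: blocked at collider W6 (neither it nor any descendant is in the conditioning set).
  P8: blocked at collider W6 (neither it nor any descendant is in the conditioning set).
{W7} satisfies the backdoor criterion.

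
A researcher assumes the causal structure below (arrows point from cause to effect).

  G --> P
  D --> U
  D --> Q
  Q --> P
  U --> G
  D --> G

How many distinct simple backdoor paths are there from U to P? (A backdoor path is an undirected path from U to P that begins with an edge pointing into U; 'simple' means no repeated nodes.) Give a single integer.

2

A backdoor path from U to P is any simple undirected path whose first edge points into U (i.e. leaves U via a parent).
Parents of U: {D}.
Enumerating:
  P1: U <- D -> G -> P
  P2: U <- D -> Q -> P
That exhausts the simple backdoor paths. Count: 2.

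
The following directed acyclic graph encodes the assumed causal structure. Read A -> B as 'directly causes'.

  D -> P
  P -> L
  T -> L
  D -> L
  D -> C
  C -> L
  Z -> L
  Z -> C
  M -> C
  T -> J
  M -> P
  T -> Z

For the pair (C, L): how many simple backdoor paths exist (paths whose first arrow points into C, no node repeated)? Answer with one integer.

6

A backdoor path from C to L is any simple undirected path whose first edge points into C (i.e. leaves C via a parent).
Parents of C: {D, M, Z}.
Enumerating:
  P1: C <- M -> P <- D -> L
  P2: C <- M -> P -> L
  P3: C <- D -> P -> L
  P4: C <- D -> L
  P5: C <- Z <- T -> L
  P6: C <- Z -> L
That exhausts the simple backdoor paths. Count: 6.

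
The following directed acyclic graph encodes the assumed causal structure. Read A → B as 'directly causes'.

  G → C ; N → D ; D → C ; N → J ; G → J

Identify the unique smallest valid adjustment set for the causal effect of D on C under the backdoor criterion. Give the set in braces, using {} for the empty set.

{}

Variables eligible for adjustment (non-descendants of D, excluding D and C): {G, J, N}.
Backdoor paths from D to C:
  P1: D <- N -> J <- G -> C
Each backdoor path contains an unconditioned collider, so every path is already blocked with the empty conditioning set:
  P1: blocked at collider J (neither it nor any descendant is in the conditioning set).
The empty set is therefore the unique smallest valid set.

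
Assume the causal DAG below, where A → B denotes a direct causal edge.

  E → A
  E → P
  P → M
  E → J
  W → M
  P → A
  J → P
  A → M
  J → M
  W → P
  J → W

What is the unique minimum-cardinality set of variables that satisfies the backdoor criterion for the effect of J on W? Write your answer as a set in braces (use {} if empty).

{}

Variables eligible for adjustment (non-descendants of J, excluding J and W): {E}.
Backdoor paths from J to W:
  P1: J <- E -> P <- W
  P2: J <- E -> P -> A -> M <- W
  P3: J <- E -> P -> M <- W
  P4: J <- E -> A <- P <- W
  P5: J <- E -> A <- P -> M <- W
  P6: J <- E -> A -> M <- W
  P7: J <- E -> A -> M <- P <- W
Each backdoor path contains an unconditioned collider, so every path is already blocked with the empty conditioning set:
  P1: blocked at collider P (neither it nor any descendant is in the conditioning set).
  P2: blocked at collider M (neither it nor any descendant is in the conditioning set).
  P3: blocked at collider M (neither it nor any descendant is in the conditioning set).
  P4: blocked at collider A (neither it nor any descendant is in the conditioning set).
  P5: blocked at collider A (neither it nor any descendant is in the conditioning set).
  P6: blocked at collider M (neither it nor any descendant is in the conditioning set).
  P7: blocked at collider M (neither it nor any descendant is in the conditioning set).
The empty set is therefore the unique smallest valid set.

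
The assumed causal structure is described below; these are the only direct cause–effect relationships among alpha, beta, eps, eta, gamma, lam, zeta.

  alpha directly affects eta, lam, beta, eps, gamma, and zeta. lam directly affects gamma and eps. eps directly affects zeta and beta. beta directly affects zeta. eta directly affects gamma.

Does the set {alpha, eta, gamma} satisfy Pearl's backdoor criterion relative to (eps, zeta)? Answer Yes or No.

Backdoor paths from eps to zeta (paths whose first edge points into eps):
  P1: eps <- alpha -> beta -> zeta
  P2: eps <- alpha -> zeta
  P3: eps <- lam <- alpha -> beta -> zeta
  P4: eps <- lam <- alpha -> zeta
  P5: eps <- lam -> gamma <- alpha -> beta -> zeta
  P6: eps <- lam -> gamma <- alpha -> zeta
  P7: eps <- lam -> gamma <- eta <- alpha -> beta -> zeta
  P8: eps <- lam -> gamma <- eta <- alpha -> zeta
Condition 1 (no descendant of eps in the set): holds — descendants of eps are {beta, zeta}; none are in {alpha, eta, gamma}.
Condition 2 (every backdoor path blocked by {alpha, eta, gamma}):
  P1: blocked at fork node alpha ∈ conditioning set.
  P2: blocked at fork node alpha ∈ conditioning set.
  P3: blocked at fork node alpha ∈ conditioning set.
  P4: blocked at fork node alpha ∈ conditioning set.
  P5: blocked at fork node alpha ∈ conditioning set.
  P6: blocked at fork node alpha ∈ conditioning set.
  P7: blocked at chain node eta ∈ conditioning set.
  P8: blocked at chain node eta ∈ conditioning set.
{alpha, eta, gamma} satisfies the backdoor criterion.

Yes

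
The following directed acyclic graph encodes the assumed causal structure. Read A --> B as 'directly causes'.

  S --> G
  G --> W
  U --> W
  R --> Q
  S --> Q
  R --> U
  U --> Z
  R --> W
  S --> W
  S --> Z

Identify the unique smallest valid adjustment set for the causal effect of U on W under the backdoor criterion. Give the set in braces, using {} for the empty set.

Variables eligible for adjustment (non-descendants of U, excluding U and W): {G, Q, R, S}.
Backdoor paths from U to W:
  P1: U <- R -> Q <- S -> G -> W
  P2: U <- R -> Q <- S -> W
  P3: U <- R -> W
The empty set is not sufficient: P3 (U <- R -> W) has no collider blocking it and no conditioned non-collider, so it is open.
Try {R}:
  P1: blocked at fork node R ∈ conditioning set.
  P2: blocked at fork node R ∈ conditioning set.
  P3: blocked at fork node R ∈ conditioning set.
{R} contains no descendant of U and blocks every backdoor path.
No other singleton works — e.g. {S} leaves P3 open — so {R} is the unique smallest valid adjustment set.

{R}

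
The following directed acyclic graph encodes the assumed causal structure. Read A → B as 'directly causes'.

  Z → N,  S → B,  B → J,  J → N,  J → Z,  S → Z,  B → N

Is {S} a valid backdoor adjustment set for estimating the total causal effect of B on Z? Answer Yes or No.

Yes

Backdoor paths from B to Z (paths whose first edge points into B):
  P1: B <- S -> Z
Condition 1 (no descendant of B in the set): holds — descendants of B are {J, N, Z}; none are in {S}.
Condition 2 (every backdoor path blocked by {S}):
  P1: blocked at fork node S ∈ conditioning set.
{S} satisfies the backdoor criterion.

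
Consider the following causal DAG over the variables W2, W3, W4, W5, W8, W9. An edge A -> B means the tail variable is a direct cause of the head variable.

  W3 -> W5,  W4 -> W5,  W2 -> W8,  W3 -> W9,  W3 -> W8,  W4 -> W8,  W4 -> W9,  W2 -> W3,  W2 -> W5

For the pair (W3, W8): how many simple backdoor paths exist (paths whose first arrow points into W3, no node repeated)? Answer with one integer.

A backdoor path from W3 to W8 is any simple undirected path whose first edge points into W3 (i.e. leaves W3 via a parent).
Parents of W3: {W2}.
Enumerating:
  P1: W3 <- W2 -> W8
  P2: W3 <- W2 -> W5 <- W4 -> W8
That exhausts the simple backdoor paths. Count: 2.

2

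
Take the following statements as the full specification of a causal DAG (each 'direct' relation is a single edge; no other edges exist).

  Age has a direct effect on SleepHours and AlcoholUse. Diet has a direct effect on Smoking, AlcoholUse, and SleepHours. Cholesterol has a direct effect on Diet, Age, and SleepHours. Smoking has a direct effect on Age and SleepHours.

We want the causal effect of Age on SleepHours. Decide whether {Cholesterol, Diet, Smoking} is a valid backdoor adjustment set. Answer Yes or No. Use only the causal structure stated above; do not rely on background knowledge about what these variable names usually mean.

Yes

Backdoor paths from Age to SleepHours (paths whose first edge points into Age):
  P1: Age <- Cholesterol -> Diet -> Smoking -> SleepHours
  P2: Age <- Cholesterol -> Diet -> SleepHours
  P3: Age <- Cholesterol -> SleepHours
  P4: Age <- Smoking <- Diet <- Cholesterol -> SleepHours
  P5: Age <- Smoking <- Diet -> SleepHours
  P6: Age <- Smoking -> SleepHours
Condition 1 (no descendant of Age in the set): holds — descendants of Age are {AlcoholUse, SleepHours}; none are in {Cholesterol, Diet, Smoking}.
Condition 2 (every backdoor path blocked by {Cholesterol, Diet, Smoking}):
  P1: blocked at fork node Cholesterol ∈ conditioning set.
  P2: blocked at fork node Cholesterol ∈ conditioning set.
  P3: blocked at fork node Cholesterol ∈ conditioning set.
  P4: blocked at chain node Smoking ∈ conditioning set.
  P5: blocked at chain node Smoking ∈ conditioning set.
  P6: blocked at fork node Smoking ∈ conditioning set.
{Cholesterol, Diet, Smoking} satisfies the backdoor criterion.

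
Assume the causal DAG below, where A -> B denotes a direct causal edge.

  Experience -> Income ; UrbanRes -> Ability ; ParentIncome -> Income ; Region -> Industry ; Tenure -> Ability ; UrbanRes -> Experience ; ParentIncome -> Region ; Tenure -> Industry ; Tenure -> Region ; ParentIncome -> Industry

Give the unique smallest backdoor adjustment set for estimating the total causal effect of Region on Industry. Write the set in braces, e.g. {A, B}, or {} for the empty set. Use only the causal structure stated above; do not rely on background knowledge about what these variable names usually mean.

{ParentIncome, Tenure}

Variables eligible for adjustment (non-descendants of Region, excluding Region and Industry): {Ability, Experience, Income, ParentIncome, Tenure, UrbanRes}.
Backdoor paths from Region to Industry:
  P1: Region <- Tenure -> Industry
  P2: Region <- Tenure -> Ability <- UrbanRes -> Experience -> Income <- ParentIncome -> Industry
  P3: Region <- ParentIncome -> Industry
  P4: Region <- ParentIncome -> Income <- Experience <- UrbanRes -> Ability <- Tenure -> Industry
The empty set is not sufficient: P1 (Region <- Tenure -> Industry) has no collider blocking it and no conditioned non-collider, so it is open.
Try {ParentIncome, Tenure}:
  P1: blocked at fork node Tenure ∈ conditioning set.
  P2: blocked at fork node Tenure ∈ conditioning set.
  P3: blocked at fork node ParentIncome ∈ conditioning set.
  P4: blocked at fork node ParentIncome ∈ conditioning set.
{ParentIncome, Tenure} contains no descendant of Region and blocks every backdoor path.
Every element of {ParentIncome, Tenure} is needed (dropping ParentIncome leaves P3 open; dropping Tenure leaves P1 open), so no proper subset is valid.
Among all size-2 subsets of the eligible variables, only {ParentIncome, Tenure} blocks every backdoor path, so it is the unique smallest valid adjustment set.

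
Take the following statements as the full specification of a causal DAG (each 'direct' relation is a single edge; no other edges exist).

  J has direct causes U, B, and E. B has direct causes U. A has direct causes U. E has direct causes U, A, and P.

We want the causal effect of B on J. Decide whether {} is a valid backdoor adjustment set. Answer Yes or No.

No

Backdoor paths from B to J (paths whose first edge points into B):
  P1: B <- U -> A -> E -> J
  P2: B <- U -> E -> J
  P3: B <- U -> J
Condition 1 (no descendant of B in the set): holds — descendants of B are {J}; none are in {}.
Condition 2 (every backdoor path blocked by {}):
  P1: open — no interior node is in the conditioning set.
  P2: open — no interior node is in the conditioning set.
  P3: open — no interior node is in the conditioning set.
{} does not satisfy the backdoor criterion.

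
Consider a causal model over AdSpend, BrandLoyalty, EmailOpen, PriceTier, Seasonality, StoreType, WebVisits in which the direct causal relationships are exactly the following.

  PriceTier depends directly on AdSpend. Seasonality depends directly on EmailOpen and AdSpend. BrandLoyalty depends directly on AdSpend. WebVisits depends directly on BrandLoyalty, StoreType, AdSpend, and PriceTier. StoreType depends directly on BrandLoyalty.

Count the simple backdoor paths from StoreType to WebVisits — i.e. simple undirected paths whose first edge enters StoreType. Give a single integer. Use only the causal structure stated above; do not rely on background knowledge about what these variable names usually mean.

A backdoor path from StoreType to WebVisits is any simple undirected path whose first edge points into StoreType (i.e. leaves StoreType via a parent).
Parents of StoreType: {BrandLoyalty}.
Enumerating:
  P1: StoreType <- BrandLoyalty <- AdSpend -> PriceTier -> WebVisits
  P2: StoreType <- BrandLoyalty <- AdSpend -> WebVisits
  P3: StoreType <- BrandLoyalty -> WebVisits
That exhausts the simple backdoor paths. Count: 3.

3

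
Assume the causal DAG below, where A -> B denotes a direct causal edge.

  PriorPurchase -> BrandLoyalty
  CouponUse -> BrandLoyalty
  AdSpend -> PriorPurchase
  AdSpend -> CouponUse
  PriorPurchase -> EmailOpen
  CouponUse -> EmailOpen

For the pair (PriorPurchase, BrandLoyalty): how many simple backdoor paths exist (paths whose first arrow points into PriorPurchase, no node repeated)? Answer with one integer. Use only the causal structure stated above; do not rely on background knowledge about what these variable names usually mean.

1

A backdoor path from PriorPurchase to BrandLoyalty is any simple undirected path whose first edge points into PriorPurchase (i.e. leaves PriorPurchase via a parent).
Parents of PriorPurchase: {AdSpend}.
Enumerating:
  P1: PriorPurchase <- AdSpend -> CouponUse -> BrandLoyalty
That exhausts the simple backdoor paths. Count: 1.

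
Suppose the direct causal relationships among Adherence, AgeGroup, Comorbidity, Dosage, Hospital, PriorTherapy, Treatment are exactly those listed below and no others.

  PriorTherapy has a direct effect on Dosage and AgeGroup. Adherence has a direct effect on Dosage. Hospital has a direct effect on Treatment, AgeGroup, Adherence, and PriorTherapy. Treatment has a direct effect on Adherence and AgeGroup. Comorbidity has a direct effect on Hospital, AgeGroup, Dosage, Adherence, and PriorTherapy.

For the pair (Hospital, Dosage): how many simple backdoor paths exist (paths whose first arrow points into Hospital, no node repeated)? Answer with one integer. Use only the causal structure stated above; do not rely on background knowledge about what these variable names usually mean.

A backdoor path from Hospital to Dosage is any simple undirected path whose first edge points into Hospital (i.e. leaves Hospital via a parent).
Parents of Hospital: {Comorbidity}.
Enumerating:
  P1: Hospital <- Comorbidity -> PriorTherapy -> AgeGroup <- Treatment -> Adherence -> Dosage
  P2: Hospital <- Comorbidity -> PriorTherapy -> Dosage
  P3: Hospital <- Comorbidity -> Adherence <- Treatment -> AgeGroup <- PriorTherapy -> Dosage
  P4: Hospital <- Comorbidity -> Adherence -> Dosage
  P5: Hospital <- Comorbidity -> AgeGroup <- Treatment -> Adherence -> Dosage
  P6: Hospital <- Comorbidity -> AgeGroup <- PriorTherapy -> Dosage
  P7: Hospital <- Comorbidity -> Dosage
That exhausts the simple backdoor paths. Count: 7.

7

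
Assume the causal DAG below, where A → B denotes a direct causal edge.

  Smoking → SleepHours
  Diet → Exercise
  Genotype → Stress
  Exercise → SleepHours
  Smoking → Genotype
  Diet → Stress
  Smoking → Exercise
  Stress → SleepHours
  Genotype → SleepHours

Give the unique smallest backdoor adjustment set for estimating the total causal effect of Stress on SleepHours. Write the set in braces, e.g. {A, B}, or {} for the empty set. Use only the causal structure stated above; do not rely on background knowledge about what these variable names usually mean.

{Diet, Genotype}

Variables eligible for adjustment (non-descendants of Stress, excluding Stress and SleepHours): {Diet, Exercise, Genotype, Smoking}.
Backdoor paths from Stress to SleepHours:
  P1: Stress <- Diet -> Exercise <- Smoking -> Genotype -> SleepHours
  P2: Stress <- Diet -> Exercise <- Smoking -> SleepHours
  P3: Stress <- Diet -> Exercise -> SleepHours
  P4: Stress <- Genotype <- Smoking -> Exercise -> SleepHours
  P5: Stress <- Genotype <- Smoking -> SleepHours
  P6: Stress <- Genotype -> SleepHours
The empty set is not sufficient: P3 (Stress <- Diet -> Exercise -> SleepHours) has no collider blocking it and no conditioned non-collider, so it is open.
Try {Diet, Genotype}:
  P1: blocked at fork node Diet ∈ conditioning set.
  P2: blocked at fork node Diet ∈ conditioning set.
  P3: blocked at fork node Diet ∈ conditioning set.
  P4: blocked at chain node Genotype ∈ conditioning set.
  P5: blocked at chain node Genotype ∈ conditioning set.
  P6: blocked at fork node Genotype ∈ conditioning set.
{Diet, Genotype} contains no descendant of Stress and blocks every backdoor path.
Every element of {Diet, Genotype} is needed (dropping Diet leaves P3 open; dropping Genotype leaves P4 open), so no proper subset is valid.
Among all size-2 subsets of the eligible variables, only {Diet, Genotype} blocks every backdoor path, so it is the unique smallest valid adjustment set.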